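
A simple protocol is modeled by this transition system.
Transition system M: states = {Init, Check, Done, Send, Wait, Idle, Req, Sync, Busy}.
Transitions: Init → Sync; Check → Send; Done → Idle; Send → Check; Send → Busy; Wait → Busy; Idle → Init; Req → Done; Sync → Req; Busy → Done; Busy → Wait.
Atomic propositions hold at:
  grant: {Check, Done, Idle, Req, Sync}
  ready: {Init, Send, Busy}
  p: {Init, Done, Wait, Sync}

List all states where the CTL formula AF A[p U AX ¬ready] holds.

{Init, Done, Wait, Idle, Req, Sync, Busy}

Sat(¬ready) = {Check, Done, Wait, Idle, Req, Sync}
Sat(AX ¬ready) = {s : every successor in {Check, Done, Wait, Idle, Req, Sync}} = {Init, Done, Req, Sync, Busy}
A[p U AX ¬ready]: least fixpoint, start Z0 = Sat(AX ¬ready) = {Init, Done, Req, Sync, Busy}, add states in Sat(p) with every successor in Z. Z1 = {Init, Done, Wait, Req, Sync, Busy}; fixed.
Sat(A[p U AX ¬ready]) = {Init, Done, Wait, Req, Sync, Busy}
AF A[p U AX ¬ready]: least fixpoint, start Z0 = {Init, Done, Wait, Req, Sync, Busy}, add states with every successor in Z. Z1 = {Init, Done, Wait, Idle, Req, Sync, Busy}; fixed.
Sat(AF A[p U AX ¬ready]) = {Init, Done, Wait, Idle, Req, Sync, Busy}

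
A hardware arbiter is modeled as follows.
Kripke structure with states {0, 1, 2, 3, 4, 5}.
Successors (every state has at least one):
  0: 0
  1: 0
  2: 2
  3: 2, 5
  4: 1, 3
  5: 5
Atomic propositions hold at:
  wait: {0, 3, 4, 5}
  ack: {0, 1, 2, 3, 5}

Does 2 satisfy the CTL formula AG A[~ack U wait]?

No

Sat(~ack) = {4}
A[~ack U wait]: least fixpoint, start Z0 = Sat(wait) = {0, 3, 4, 5}, add states in Sat(~ack) with every successor in Z. Already a fixed point.
Sat(A[~ack U wait]) = {0, 3, 4, 5}
AG A[~ack U wait]: greatest fixpoint, start Z0 = {0, 3, 4, 5}, keep only states in Sat with every successor in Z. Z1 = {0, 5}; fixed.
Sat(AG A[~ack U wait]) = {0, 5}
2 ∉ Sat(AG A[~ack U wait]) = {0, 5}, so the formula does not hold at 2.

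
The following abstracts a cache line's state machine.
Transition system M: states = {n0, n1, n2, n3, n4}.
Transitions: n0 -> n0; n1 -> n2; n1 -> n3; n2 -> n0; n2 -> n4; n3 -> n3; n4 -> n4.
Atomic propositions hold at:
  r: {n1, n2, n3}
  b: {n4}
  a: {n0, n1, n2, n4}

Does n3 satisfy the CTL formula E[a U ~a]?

Sat(~a) = {n3}
E[a U ~a]: least fixpoint, start Z0 = Sat(~a) = {n3}, add states in Sat(a) with some successor in Z. Z1 = {n1, n3}; fixed.
Sat(E[a U ~a]) = {n1, n3}
n3 ∈ Sat(E[a U ~a]) = {n1, n3}, so the formula holds at n3.

Yes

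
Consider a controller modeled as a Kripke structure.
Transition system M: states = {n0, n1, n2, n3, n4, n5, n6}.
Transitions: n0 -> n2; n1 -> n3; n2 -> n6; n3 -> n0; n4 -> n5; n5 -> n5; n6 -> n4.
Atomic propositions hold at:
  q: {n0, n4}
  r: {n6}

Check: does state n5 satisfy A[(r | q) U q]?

Sat(r | q) = {n0, n4, n6}
A[(r | q) U q]: least fixpoint, start Z0 = Sat(q) = {n0, n4}, add states in Sat(r | q) with every successor in Z. Z1 = {n0, n4, n6}; fixed.
Sat(A[(r | q) U q]) = {n0, n4, n6}
n5 ∉ Sat(A[(r | q) U q]) = {n0, n4, n6}, so the formula does not hold at n5.

No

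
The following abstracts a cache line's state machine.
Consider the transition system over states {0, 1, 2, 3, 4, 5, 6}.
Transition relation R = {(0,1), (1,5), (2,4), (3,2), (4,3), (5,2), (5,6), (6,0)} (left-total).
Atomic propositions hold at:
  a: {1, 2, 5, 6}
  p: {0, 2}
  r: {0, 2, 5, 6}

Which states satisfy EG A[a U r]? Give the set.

{0, 1, 5, 6}

A[a U r]: least fixpoint, start Z0 = Sat(r) = {0, 2, 5, 6}, add states in Sat(a) with every successor in Z. Z1 = {0, 1, 2, 5, 6}; fixed.
Sat(A[a U r]) = {0, 1, 2, 5, 6}
EG A[a U r]: greatest fixpoint, start Z0 = {0, 1, 2, 5, 6}, keep only states in Sat with some successor in Z. Z1 = {0, 1, 5, 6}; fixed.
Sat(EG A[a U r]) = {0, 1, 5, 6}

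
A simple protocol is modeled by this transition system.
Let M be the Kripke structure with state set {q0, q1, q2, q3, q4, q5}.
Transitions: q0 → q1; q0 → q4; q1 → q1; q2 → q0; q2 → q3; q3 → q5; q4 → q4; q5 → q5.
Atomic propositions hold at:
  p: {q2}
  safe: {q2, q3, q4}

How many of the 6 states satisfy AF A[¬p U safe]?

Sat(¬p) = {q0, q1, q3, q4, q5}
A[¬p U safe]: least fixpoint, start Z0 = Sat(safe) = {q2, q3, q4}, add states in Sat(¬p) with every successor in Z. Already a fixed point.
Sat(A[¬p U safe]) = {q2, q3, q4}
AF A[¬p U safe]: least fixpoint, start Z0 = {q2, q3, q4}, add states with every successor in Z. Already a fixed point.
Sat(AF A[¬p U safe]) = {q2, q3, q4}
|Sat(AF A[¬p U safe])| = |{q2, q3, q4}| = 3.

3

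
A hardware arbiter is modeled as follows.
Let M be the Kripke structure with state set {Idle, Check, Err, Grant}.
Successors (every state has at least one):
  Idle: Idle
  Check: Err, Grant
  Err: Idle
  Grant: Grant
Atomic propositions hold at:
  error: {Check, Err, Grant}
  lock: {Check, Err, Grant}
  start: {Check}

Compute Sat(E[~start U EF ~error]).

Sat(~start) = {Idle, Err, Grant}
Sat(~error) = {Idle}
EF ~error: least fixpoint, start Z0 = {Idle}, add states with some successor in Z. Z1 = {Idle, Err}; Z2 = {Idle, Check, Err}; fixed.
Sat(EF ~error) = {Idle, Check, Err}
E[~start U EF ~error]: least fixpoint, start Z0 = Sat(EF ~error) = {Idle, Check, Err}, add states in Sat(~start) with some successor in Z. Already a fixed point.
Sat(E[~start U EF ~error]) = {Idle, Check, Err}

{Idle, Check, Err}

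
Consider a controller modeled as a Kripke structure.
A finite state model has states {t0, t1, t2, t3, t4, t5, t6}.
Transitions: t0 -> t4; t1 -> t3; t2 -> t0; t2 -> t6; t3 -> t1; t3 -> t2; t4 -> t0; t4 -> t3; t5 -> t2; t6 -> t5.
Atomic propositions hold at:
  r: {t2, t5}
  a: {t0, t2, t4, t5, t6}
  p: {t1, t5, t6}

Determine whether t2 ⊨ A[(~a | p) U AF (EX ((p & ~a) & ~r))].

Sat(~a) = {t1, t3}
Sat(~a | p) = {t1, t3, t5, t6}
Sat(p & ~a) = {t1}
Sat(~r) = {t0, t1, t3, t4, t6}
Sat((p & ~a) & ~r) = {t1}
Sat(EX ((p & ~a) & ~r)) = {s : some successor in {t1}} = {t3}
AF (EX ((p & ~a) & ~r)): least fixpoint, start Z0 = {t3}, add states with every successor in Z. Z1 = {t1, t3}; fixed.
Sat(AF (EX ((p & ~a) & ~r))) = {t1, t3}
A[(~a | p) U AF (EX ((p & ~a) & ~r))]: least fixpoint, start Z0 = Sat(AF (EX ((p & ~a) & ~r))) = {t1, t3}, add states in Sat(~a | p) with every successor in Z. Already a fixed point.
Sat(A[(~a | p) U AF (EX ((p & ~a) & ~r))]) = {t1, t3}
t2 ∉ Sat(A[(~a | p) U AF (EX ((p & ~a) & ~r))]) = {t1, t3}, so the formula does not hold at t2.

No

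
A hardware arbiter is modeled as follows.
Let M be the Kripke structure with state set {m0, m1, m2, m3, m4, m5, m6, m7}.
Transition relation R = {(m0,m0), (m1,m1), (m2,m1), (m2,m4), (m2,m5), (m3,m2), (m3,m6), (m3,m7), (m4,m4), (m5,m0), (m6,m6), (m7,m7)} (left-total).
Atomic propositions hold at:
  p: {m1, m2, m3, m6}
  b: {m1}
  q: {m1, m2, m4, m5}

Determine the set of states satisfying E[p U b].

{m1, m2, m3}

E[p U b]: least fixpoint, start Z0 = Sat(b) = {m1}, add states in Sat(p) with some successor in Z. Z1 = {m1, m2}; Z2 = {m1, m2, m3}; fixed.
Sat(E[p U b]) = {m1, m2, m3}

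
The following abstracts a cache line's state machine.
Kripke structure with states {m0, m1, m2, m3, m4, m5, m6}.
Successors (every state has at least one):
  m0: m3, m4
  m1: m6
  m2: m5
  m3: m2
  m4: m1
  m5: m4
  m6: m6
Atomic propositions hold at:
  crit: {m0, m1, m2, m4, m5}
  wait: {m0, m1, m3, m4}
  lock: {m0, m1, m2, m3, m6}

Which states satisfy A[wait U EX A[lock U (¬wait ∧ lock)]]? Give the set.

{m0, m1, m3, m4, m6}

Sat(¬wait) = {m2, m5, m6}
Sat(¬wait ∧ lock) = {m2, m6}
A[lock U (¬wait ∧ lock)]: least fixpoint, start Z0 = Sat((¬wait ∧ lock)) = {m2, m6}, add states in Sat(lock) with every successor in Z. Z1 = {m1, m2, m3, m6}; fixed.
Sat(A[lock U (¬wait ∧ lock)]) = {m1, m2, m3, m6}
Sat(EX A[lock U (¬wait ∧ lock)]) = {s : some successor in {m1, m2, m3, m6}} = {m0, m1, m3, m4, m6}
A[wait U EX A[lock U (¬wait ∧ lock)]]: least fixpoint, start Z0 = Sat(EX A[lock U (¬wait ∧ lock)]) = {m0, m1, m3, m4, m6}, add states in Sat(wait) with every successor in Z. Already a fixed point.
Sat(A[wait U EX A[lock U (¬wait ∧ lock)]]) = {m0, m1, m3, m4, m6}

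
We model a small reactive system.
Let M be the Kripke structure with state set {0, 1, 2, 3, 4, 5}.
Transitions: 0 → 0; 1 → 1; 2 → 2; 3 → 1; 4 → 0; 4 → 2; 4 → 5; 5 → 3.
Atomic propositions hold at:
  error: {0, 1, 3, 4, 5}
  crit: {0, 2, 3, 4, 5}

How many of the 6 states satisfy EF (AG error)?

5

AG error: greatest fixpoint, start Z0 = {0, 1, 3, 4, 5}, keep only states in Sat with every successor in Z. Z1 = {0, 1, 3, 5}; fixed.
Sat(AG error) = {0, 1, 3, 5}
EF (AG error): least fixpoint, start Z0 = {0, 1, 3, 5}, add states with some successor in Z. Z1 = {0, 1, 3, 4, 5}; fixed.
Sat(EF (AG error)) = {0, 1, 3, 4, 5}
|Sat(EF (AG error))| = |{0, 1, 3, 4, 5}| = 5.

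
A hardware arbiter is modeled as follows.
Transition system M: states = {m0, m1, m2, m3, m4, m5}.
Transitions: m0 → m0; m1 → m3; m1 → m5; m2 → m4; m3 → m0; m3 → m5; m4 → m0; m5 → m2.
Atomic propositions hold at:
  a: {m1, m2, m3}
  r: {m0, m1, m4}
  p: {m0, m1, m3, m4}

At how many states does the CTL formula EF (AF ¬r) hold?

4

Sat(¬r) = {m2, m3, m5}
AF ¬r: least fixpoint, start Z0 = {m2, m3, m5}, add states with every successor in Z. Z1 = {m1, m2, m3, m5}; fixed.
Sat(AF ¬r) = {m1, m2, m3, m5}
EF (AF ¬r): least fixpoint, start Z0 = {m1, m2, m3, m5}, add states with some successor in Z. Already a fixed point.
Sat(EF (AF ¬r)) = {m1, m2, m3, m5}
|Sat(EF (AF ¬r))| = |{m1, m2, m3, m5}| = 4.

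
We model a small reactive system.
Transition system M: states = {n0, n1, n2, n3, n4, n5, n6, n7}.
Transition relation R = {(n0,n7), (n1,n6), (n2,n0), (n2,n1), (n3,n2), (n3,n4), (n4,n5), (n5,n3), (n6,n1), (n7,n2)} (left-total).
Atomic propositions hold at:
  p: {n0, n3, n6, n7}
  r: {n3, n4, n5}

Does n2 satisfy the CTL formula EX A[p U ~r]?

Yes

Sat(~r) = {n0, n1, n2, n6, n7}
A[p U ~r]: least fixpoint, start Z0 = Sat(~r) = {n0, n1, n2, n6, n7}, add states in Sat(p) with every successor in Z. Already a fixed point.
Sat(A[p U ~r]) = {n0, n1, n2, n6, n7}
Sat(EX A[p U ~r]) = {s : some successor in {n0, n1, n2, n6, n7}} = {n0, n1, n2, n3, n6, n7}
n2 ∈ Sat(EX A[p U ~r]) = {n0, n1, n2, n3, n6, n7}, so the formula holds at n2.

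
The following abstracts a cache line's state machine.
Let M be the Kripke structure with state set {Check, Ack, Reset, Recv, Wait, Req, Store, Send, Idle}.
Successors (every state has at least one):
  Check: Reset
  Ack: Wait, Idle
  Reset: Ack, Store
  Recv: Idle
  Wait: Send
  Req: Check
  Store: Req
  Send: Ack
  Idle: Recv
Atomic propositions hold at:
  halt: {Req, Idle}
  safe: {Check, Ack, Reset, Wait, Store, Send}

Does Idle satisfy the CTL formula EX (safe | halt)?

No

Sat(safe | halt) = {Check, Ack, Reset, Wait, Req, Store, Send, Idle}
Sat(EX (safe | halt)) = {s : some successor in {Check, Ack, Reset, Wait, Req, Store, Send, Idle}} = {Check, Ack, Reset, Recv, Wait, Req, Store, Send}
Idle ∉ Sat(EX (safe | halt)) = {Check, Ack, Reset, Recv, Wait, Req, Store, Send}, so the formula does not hold at Idle.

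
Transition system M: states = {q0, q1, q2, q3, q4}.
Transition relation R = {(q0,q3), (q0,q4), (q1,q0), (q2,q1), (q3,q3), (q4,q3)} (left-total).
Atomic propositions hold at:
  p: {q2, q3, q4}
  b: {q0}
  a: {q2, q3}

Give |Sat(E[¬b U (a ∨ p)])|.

3

Sat(¬b) = {q1, q2, q3, q4}
Sat(a ∨ p) = {q2, q3, q4}
E[¬b U (a ∨ p)]: least fixpoint, start Z0 = Sat((a ∨ p)) = {q2, q3, q4}, add states in Sat(¬b) with some successor in Z. Already a fixed point.
Sat(E[¬b U (a ∨ p)]) = {q2, q3, q4}
|Sat(E[¬b U (a ∨ p)])| = |{q2, q3, q4}| = 3.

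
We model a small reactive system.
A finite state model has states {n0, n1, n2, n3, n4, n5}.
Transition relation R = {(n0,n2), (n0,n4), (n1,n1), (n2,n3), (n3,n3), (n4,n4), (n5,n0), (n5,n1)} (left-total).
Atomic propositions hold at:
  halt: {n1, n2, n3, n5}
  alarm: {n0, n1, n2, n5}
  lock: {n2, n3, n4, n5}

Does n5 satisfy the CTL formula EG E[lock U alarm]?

Yes

E[lock U alarm]: least fixpoint, start Z0 = Sat(alarm) = {n0, n1, n2, n5}, add states in Sat(lock) with some successor in Z. Already a fixed point.
Sat(E[lock U alarm]) = {n0, n1, n2, n5}
EG E[lock U alarm]: greatest fixpoint, start Z0 = {n0, n1, n2, n5}, keep only states in Sat with some successor in Z. Z1 = {n0, n1, n5}; Z2 = {n1, n5}; fixed.
Sat(EG E[lock U alarm]) = {n1, n5}
n5 ∈ Sat(EG E[lock U alarm]) = {n1, n5}, so the formula holds at n5.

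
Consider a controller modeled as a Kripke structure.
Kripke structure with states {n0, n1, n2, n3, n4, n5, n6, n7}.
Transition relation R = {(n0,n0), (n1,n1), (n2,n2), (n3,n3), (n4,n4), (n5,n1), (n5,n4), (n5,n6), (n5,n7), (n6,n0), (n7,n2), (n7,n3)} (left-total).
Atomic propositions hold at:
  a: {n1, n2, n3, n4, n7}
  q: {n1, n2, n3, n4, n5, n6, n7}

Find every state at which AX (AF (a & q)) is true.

{n1, n2, n3, n4, n7}

Sat(a & q) = {n1, n2, n3, n4, n7}
AF (a & q): least fixpoint, start Z0 = {n1, n2, n3, n4, n7}, add states with every successor in Z. Already a fixed point.
Sat(AF (a & q)) = {n1, n2, n3, n4, n7}
Sat(AX (AF (a & q))) = {s : every successor in {n1, n2, n3, n4, n7}} = {n1, n2, n3, n4, n7}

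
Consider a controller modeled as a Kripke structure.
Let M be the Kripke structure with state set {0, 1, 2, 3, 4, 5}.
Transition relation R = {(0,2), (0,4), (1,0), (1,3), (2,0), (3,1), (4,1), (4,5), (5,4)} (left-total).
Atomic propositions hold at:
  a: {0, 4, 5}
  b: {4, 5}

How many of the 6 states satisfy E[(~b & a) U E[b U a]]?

Sat(~b) = {0, 1, 2, 3}
Sat(~b & a) = {0}
E[b U a]: least fixpoint, start Z0 = Sat(a) = {0, 4, 5}, add states in Sat(b) with some successor in Z. Already a fixed point.
Sat(E[b U a]) = {0, 4, 5}
E[(~b & a) U E[b U a]]: least fixpoint, start Z0 = Sat(E[b U a]) = {0, 4, 5}, add states in Sat(~b & a) with some successor in Z. Already a fixed point.
Sat(E[(~b & a) U E[b U a]]) = {0, 4, 5}
|Sat(E[(~b & a) U E[b U a]])| = |{0, 4, 5}| = 3.

3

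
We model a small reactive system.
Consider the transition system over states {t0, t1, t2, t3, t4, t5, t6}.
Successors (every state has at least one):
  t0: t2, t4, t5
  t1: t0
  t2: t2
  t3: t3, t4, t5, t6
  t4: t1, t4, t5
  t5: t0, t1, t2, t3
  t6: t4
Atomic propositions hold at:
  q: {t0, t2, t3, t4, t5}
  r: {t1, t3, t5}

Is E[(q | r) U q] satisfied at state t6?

No

Sat(q | r) = {t0, t1, t2, t3, t4, t5}
E[(q | r) U q]: least fixpoint, start Z0 = Sat(q) = {t0, t2, t3, t4, t5}, add states in Sat(q | r) with some successor in Z. Z1 = {t0, t1, t2, t3, t4, t5}; fixed.
Sat(E[(q | r) U q]) = {t0, t1, t2, t3, t4, t5}
t6 ∉ Sat(E[(q | r) U q]) = {t0, t1, t2, t3, t4, t5}, so the formula does not hold at t6.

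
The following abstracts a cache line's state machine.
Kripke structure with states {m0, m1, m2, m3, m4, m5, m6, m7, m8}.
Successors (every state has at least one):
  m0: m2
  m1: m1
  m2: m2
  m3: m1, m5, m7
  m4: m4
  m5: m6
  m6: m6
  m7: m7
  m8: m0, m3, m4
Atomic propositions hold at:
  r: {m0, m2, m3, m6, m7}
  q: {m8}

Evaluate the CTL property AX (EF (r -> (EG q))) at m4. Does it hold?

Yes

EG q: greatest fixpoint, start Z0 = {m8}, keep only states in Sat with some successor in Z. Z1 = ∅; fixed.
Sat(EG q) = ∅
Sat(r -> (EG q)) = {m1, m4, m5, m8}
EF (r -> (EG q)): least fixpoint, start Z0 = {m1, m4, m5, m8}, add states with some successor in Z. Z1 = {m1, m3, m4, m5, m8}; fixed.
Sat(EF (r -> (EG q))) = {m1, m3, m4, m5, m8}
Sat(AX (EF (r -> (EG q)))) = {s : every successor in {m1, m3, m4, m5, m8}} = {m1, m4}
m4 ∈ Sat(AX (EF (r -> (EG q)))) = {m1, m4}, so the formula holds at m4.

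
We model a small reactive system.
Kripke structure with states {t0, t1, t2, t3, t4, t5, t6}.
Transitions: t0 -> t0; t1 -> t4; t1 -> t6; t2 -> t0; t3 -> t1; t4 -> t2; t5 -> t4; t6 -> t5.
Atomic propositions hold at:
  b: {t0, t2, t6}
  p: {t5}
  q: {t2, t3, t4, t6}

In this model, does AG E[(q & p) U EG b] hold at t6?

No

Sat(q & p) = ∅
EG b: greatest fixpoint, start Z0 = {t0, t2, t6}, keep only states in Sat with some successor in Z. Z1 = {t0, t2}; fixed.
Sat(EG b) = {t0, t2}
E[(q & p) U EG b]: least fixpoint, start Z0 = Sat(EG b) = {t0, t2}, add states in Sat(q & p) with some successor in Z. Already a fixed point.
Sat(E[(q & p) U EG b]) = {t0, t2}
AG E[(q & p) U EG b]: greatest fixpoint, start Z0 = {t0, t2}, keep only states in Sat with every successor in Z. Already a fixed point.
Sat(AG E[(q & p) U EG b]) = {t0, t2}
t6 ∉ Sat(AG E[(q & p) U EG b]) = {t0, t2}, so the formula does not hold at t6.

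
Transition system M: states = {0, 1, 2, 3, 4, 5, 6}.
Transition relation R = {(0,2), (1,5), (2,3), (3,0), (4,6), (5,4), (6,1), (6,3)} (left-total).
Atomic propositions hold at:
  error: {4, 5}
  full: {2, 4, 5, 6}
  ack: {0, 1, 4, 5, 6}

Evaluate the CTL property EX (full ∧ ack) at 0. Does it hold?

Sat(full ∧ ack) = {4, 5, 6}
Sat(EX (full ∧ ack)) = {s : some successor in {4, 5, 6}} = {1, 4, 5}
0 ∉ Sat(EX (full ∧ ack)) = {1, 4, 5}, so the formula does not hold at 0.

No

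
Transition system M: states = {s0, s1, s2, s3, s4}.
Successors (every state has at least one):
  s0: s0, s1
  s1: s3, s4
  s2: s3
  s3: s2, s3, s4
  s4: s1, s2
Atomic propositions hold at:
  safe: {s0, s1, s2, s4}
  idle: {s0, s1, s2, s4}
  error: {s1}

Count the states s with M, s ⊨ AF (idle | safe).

4

Sat(idle | safe) = {s0, s1, s2, s4}
AF (idle | safe): least fixpoint, start Z0 = {s0, s1, s2, s4}, add states with every successor in Z. Already a fixed point.
Sat(AF (idle | safe)) = {s0, s1, s2, s4}
|Sat(AF (idle | safe))| = |{s0, s1, s2, s4}| = 4.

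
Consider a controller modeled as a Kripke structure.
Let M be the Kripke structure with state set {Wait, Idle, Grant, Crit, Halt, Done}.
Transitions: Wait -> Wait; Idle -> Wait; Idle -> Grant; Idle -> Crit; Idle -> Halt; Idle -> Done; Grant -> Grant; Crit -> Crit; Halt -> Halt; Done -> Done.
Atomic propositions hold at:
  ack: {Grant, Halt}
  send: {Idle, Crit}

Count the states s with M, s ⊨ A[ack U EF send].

EF send: least fixpoint, start Z0 = {Idle, Crit}, add states with some successor in Z. Already a fixed point.
Sat(EF send) = {Idle, Crit}
A[ack U EF send]: least fixpoint, start Z0 = Sat(EF send) = {Idle, Crit}, add states in Sat(ack) with every successor in Z. Already a fixed point.
Sat(A[ack U EF send]) = {Idle, Crit}
|Sat(A[ack U EF send])| = |{Idle, Crit}| = 2.

2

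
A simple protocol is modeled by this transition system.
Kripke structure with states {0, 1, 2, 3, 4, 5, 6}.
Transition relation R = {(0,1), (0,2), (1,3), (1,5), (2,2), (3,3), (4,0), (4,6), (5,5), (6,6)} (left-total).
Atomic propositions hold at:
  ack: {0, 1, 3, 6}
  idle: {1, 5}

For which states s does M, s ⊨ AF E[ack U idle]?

E[ack U idle]: least fixpoint, start Z0 = Sat(idle) = {1, 5}, add states in Sat(ack) with some successor in Z. Z1 = {0, 1, 5}; fixed.
Sat(E[ack U idle]) = {0, 1, 5}
AF E[ack U idle]: least fixpoint, start Z0 = {0, 1, 5}, add states with every successor in Z. Already a fixed point.
Sat(AF E[ack U idle]) = {0, 1, 5}

{0, 1, 5}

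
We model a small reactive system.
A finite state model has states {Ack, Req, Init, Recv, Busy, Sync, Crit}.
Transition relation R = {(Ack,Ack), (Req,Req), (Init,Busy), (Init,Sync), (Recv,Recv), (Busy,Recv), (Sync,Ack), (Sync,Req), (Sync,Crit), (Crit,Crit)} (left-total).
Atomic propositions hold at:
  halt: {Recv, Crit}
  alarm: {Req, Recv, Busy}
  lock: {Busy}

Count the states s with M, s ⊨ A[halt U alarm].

3

A[halt U alarm]: least fixpoint, start Z0 = Sat(alarm) = {Req, Recv, Busy}, add states in Sat(halt) with every successor in Z. Already a fixed point.
Sat(A[halt U alarm]) = {Req, Recv, Busy}
|Sat(A[halt U alarm])| = |{Req, Recv, Busy}| = 3.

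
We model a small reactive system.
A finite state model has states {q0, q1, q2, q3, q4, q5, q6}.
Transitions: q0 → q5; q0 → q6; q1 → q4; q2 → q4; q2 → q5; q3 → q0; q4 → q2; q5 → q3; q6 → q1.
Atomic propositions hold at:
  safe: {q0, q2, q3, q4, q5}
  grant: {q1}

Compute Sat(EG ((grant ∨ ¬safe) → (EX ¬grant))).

Sat(¬safe) = {q1, q6}
Sat(grant ∨ ¬safe) = {q1, q6}
Sat(¬grant) = {q0, q2, q3, q4, q5, q6}
Sat(EX ¬grant) = {s : some successor in {q0, q2, q3, q4, q5, q6}} = {q0, q1, q2, q3, q4, q5}
Sat((grant ∨ ¬safe) → (EX ¬grant)) = {q0, q1, q2, q3, q4, q5}
EG ((grant ∨ ¬safe) → (EX ¬grant)): greatest fixpoint, start Z0 = {q0, q1, q2, q3, q4, q5}, keep only states in Sat with some successor in Z. Already a fixed point.
Sat(EG ((grant ∨ ¬safe) → (EX ¬grant))) = {q0, q1, q2, q3, q4, q5}

{q0, q1, q2, q3, q4, q5}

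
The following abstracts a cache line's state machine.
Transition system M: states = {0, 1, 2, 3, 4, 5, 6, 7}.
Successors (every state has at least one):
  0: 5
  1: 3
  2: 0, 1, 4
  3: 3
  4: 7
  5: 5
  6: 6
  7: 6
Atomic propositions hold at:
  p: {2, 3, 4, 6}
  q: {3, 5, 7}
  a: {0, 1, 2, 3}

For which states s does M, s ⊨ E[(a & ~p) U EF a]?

{0, 1, 2, 3}

Sat(~p) = {0, 1, 5, 7}
Sat(a & ~p) = {0, 1}
EF a: least fixpoint, start Z0 = {0, 1, 2, 3}, add states with some successor in Z. Already a fixed point.
Sat(EF a) = {0, 1, 2, 3}
E[(a & ~p) U EF a]: least fixpoint, start Z0 = Sat(EF a) = {0, 1, 2, 3}, add states in Sat(a & ~p) with some successor in Z. Already a fixed point.
Sat(E[(a & ~p) U EF a]) = {0, 1, 2, 3}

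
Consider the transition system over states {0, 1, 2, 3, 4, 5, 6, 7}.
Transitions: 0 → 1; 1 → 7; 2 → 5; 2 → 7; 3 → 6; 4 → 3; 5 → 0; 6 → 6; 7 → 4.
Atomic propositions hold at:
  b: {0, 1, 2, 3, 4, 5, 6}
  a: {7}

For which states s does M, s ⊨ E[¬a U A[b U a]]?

{0, 1, 2, 5, 7}

Sat(¬a) = {0, 1, 2, 3, 4, 5, 6}
A[b U a]: least fixpoint, start Z0 = Sat(a) = {7}, add states in Sat(b) with every successor in Z. Z1 = {1, 7}; Z2 = {0, 1, 7}; Z3 = {0, 1, 5, 7}; Z4 = {0, 1, 2, 5, 7}; fixed.
Sat(A[b U a]) = {0, 1, 2, 5, 7}
E[¬a U A[b U a]]: least fixpoint, start Z0 = Sat(A[b U a]) = {0, 1, 2, 5, 7}, add states in Sat(¬a) with some successor in Z. Already a fixed point.
Sat(E[¬a U A[b U a]]) = {0, 1, 2, 5, 7}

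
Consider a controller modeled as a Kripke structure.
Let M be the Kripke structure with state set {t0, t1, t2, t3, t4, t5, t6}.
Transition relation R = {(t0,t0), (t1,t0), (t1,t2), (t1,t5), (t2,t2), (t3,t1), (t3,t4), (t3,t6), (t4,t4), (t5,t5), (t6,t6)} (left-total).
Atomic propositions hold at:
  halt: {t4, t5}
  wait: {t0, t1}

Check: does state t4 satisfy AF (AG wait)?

No

AG wait: greatest fixpoint, start Z0 = {t0, t1}, keep only states in Sat with every successor in Z. Z1 = {t0}; fixed.
Sat(AG wait) = {t0}
AF (AG wait): least fixpoint, start Z0 = {t0}, add states with every successor in Z. Already a fixed point.
Sat(AF (AG wait)) = {t0}
t4 ∉ Sat(AF (AG wait)) = {t0}, so the formula does not hold at t4.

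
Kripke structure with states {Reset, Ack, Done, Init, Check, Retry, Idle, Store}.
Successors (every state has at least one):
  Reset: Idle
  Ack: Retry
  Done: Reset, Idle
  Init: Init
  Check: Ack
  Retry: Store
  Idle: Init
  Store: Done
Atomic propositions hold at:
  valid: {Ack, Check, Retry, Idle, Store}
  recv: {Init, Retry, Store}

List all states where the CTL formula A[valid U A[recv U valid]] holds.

A[recv U valid]: least fixpoint, start Z0 = Sat(valid) = {Ack, Check, Retry, Idle, Store}, add states in Sat(recv) with every successor in Z. Already a fixed point.
Sat(A[recv U valid]) = {Ack, Check, Retry, Idle, Store}
A[valid U A[recv U valid]]: least fixpoint, start Z0 = Sat(A[recv U valid]) = {Ack, Check, Retry, Idle, Store}, add states in Sat(valid) with every successor in Z. Already a fixed point.
Sat(A[valid U A[recv U valid]]) = {Ack, Check, Retry, Idle, Store}

{Ack, Check, Retry, Idle, Store}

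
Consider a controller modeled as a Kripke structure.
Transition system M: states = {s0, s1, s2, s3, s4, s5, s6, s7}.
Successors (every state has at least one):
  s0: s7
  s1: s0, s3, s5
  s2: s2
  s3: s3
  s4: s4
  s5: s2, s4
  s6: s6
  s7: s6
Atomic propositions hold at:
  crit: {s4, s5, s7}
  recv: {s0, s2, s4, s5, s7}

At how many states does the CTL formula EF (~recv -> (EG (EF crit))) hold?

Sat(~recv) = {s1, s3, s6}
EF crit: least fixpoint, start Z0 = {s4, s5, s7}, add states with some successor in Z. Z1 = {s0, s1, s4, s5, s7}; fixed.
Sat(EF crit) = {s0, s1, s4, s5, s7}
EG (EF crit): greatest fixpoint, start Z0 = {s0, s1, s4, s5, s7}, keep only states in Sat with some successor in Z. Z1 = {s0, s1, s4, s5}; Z2 = {s1, s4, s5}; fixed.
Sat(EG (EF crit)) = {s1, s4, s5}
Sat(~recv -> (EG (EF crit))) = {s0, s1, s2, s4, s5, s7}
EF (~recv -> (EG (EF crit))): least fixpoint, start Z0 = {s0, s1, s2, s4, s5, s7}, add states with some successor in Z. Already a fixed point.
Sat(EF (~recv -> (EG (EF crit)))) = {s0, s1, s2, s4, s5, s7}
|Sat(EF (~recv -> (EG (EF crit))))| = |{s0, s1, s2, s4, s5, s7}| = 6.

6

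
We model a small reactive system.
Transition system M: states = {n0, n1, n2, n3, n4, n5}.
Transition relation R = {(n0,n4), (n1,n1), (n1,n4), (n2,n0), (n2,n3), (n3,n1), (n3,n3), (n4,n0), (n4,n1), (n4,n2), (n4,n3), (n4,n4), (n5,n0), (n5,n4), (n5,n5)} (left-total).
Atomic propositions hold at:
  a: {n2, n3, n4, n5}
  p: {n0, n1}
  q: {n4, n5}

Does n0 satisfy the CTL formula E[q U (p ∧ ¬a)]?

Sat(¬a) = {n0, n1}
Sat(p ∧ ¬a) = {n0, n1}
E[q U (p ∧ ¬a)]: least fixpoint, start Z0 = Sat((p ∧ ¬a)) = {n0, n1}, add states in Sat(q) with some successor in Z. Z1 = {n0, n1, n4, n5}; fixed.
Sat(E[q U (p ∧ ¬a)]) = {n0, n1, n4, n5}
n0 ∈ Sat(E[q U (p ∧ ¬a)]) = {n0, n1, n4, n5}, so the formula holds at n0.

Yes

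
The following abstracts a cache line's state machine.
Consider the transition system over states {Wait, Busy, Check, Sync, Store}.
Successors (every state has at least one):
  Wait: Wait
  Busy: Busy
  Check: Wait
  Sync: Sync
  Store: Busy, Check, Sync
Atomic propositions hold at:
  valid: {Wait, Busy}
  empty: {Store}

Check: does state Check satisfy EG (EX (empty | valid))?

Yes

Sat(empty | valid) = {Wait, Busy, Store}
Sat(EX (empty | valid)) = {s : some successor in {Wait, Busy, Store}} = {Wait, Busy, Check, Store}
EG (EX (empty | valid)): greatest fixpoint, start Z0 = {Wait, Busy, Check, Store}, keep only states in Sat with some successor in Z. Already a fixed point.
Sat(EG (EX (empty | valid))) = {Wait, Busy, Check, Store}
Check ∈ Sat(EG (EX (empty | valid))) = {Wait, Busy, Check, Store}, so the formula holds at Check.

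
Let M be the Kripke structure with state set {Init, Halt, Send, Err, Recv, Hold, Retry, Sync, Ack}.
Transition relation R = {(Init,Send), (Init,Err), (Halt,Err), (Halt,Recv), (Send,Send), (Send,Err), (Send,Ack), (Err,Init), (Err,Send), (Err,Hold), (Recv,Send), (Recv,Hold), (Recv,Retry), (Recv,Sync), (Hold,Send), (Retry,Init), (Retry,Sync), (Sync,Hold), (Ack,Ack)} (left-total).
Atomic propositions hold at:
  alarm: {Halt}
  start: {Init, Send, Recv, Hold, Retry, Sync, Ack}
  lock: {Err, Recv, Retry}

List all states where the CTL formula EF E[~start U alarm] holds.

{Halt}

Sat(~start) = {Halt, Err}
E[~start U alarm]: least fixpoint, start Z0 = Sat(alarm) = {Halt}, add states in Sat(~start) with some successor in Z. Already a fixed point.
Sat(E[~start U alarm]) = {Halt}
EF E[~start U alarm]: least fixpoint, start Z0 = {Halt}, add states with some successor in Z. Already a fixed point.
Sat(EF E[~start U alarm]) = {Halt}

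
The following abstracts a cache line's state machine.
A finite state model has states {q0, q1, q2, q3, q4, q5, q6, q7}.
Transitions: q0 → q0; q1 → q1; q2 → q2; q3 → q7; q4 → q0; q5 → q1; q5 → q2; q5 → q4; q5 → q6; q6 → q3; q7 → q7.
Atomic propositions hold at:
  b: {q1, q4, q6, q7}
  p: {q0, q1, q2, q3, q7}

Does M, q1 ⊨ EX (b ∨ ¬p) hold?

Yes

Sat(¬p) = {q4, q5, q6}
Sat(b ∨ ¬p) = {q1, q4, q5, q6, q7}
Sat(EX (b ∨ ¬p)) = {s : some successor in {q1, q4, q5, q6, q7}} = {q1, q3, q5, q7}
q1 ∈ Sat(EX (b ∨ ¬p)) = {q1, q3, q5, q7}, so the formula holds at q1.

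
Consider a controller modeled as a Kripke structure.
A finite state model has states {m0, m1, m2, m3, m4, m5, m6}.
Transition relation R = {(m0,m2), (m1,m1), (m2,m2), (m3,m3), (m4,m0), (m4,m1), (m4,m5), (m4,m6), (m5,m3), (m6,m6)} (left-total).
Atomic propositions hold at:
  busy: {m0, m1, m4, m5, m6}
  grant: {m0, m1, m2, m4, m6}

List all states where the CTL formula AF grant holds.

AF grant: least fixpoint, start Z0 = {m0, m1, m2, m4, m6}, add states with every successor in Z. Already a fixed point.
Sat(AF grant) = {m0, m1, m2, m4, m6}

{m0, m1, m2, m4, m6}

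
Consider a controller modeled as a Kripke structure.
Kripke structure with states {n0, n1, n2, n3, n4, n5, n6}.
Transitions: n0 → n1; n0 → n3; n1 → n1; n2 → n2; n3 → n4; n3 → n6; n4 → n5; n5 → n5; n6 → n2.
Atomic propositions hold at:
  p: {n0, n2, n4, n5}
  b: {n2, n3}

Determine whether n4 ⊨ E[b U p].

Yes

E[b U p]: least fixpoint, start Z0 = Sat(p) = {n0, n2, n4, n5}, add states in Sat(b) with some successor in Z. Z1 = {n0, n2, n3, n4, n5}; fixed.
Sat(E[b U p]) = {n0, n2, n3, n4, n5}
n4 ∈ Sat(E[b U p]) = {n0, n2, n3, n4, n5}, so the formula holds at n4.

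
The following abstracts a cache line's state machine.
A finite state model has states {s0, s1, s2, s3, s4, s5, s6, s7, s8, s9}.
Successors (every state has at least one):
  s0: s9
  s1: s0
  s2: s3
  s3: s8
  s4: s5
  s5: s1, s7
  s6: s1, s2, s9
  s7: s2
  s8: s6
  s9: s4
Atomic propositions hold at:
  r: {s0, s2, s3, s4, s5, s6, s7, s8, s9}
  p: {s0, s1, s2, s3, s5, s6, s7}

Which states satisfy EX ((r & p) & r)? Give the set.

Sat(r & p) = {s0, s2, s3, s5, s6, s7}
Sat((r & p) & r) = {s0, s2, s3, s5, s6, s7}
Sat(EX ((r & p) & r)) = {s : some successor in {s0, s2, s3, s5, s6, s7}} = {s1, s2, s4, s5, s6, s7, s8}

{s1, s2, s4, s5, s6, s7, s8}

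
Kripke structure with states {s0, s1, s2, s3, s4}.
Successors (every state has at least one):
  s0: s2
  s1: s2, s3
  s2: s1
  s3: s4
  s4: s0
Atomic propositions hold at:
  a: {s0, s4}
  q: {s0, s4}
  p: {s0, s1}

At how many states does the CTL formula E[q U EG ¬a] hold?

Sat(¬a) = {s1, s2, s3}
EG ¬a: greatest fixpoint, start Z0 = {s1, s2, s3}, keep only states in Sat with some successor in Z. Z1 = {s1, s2}; fixed.
Sat(EG ¬a) = {s1, s2}
E[q U EG ¬a]: least fixpoint, start Z0 = Sat(EG ¬a) = {s1, s2}, add states in Sat(q) with some successor in Z. Z1 = {s0, s1, s2}; Z2 = {s0, s1, s2, s4}; fixed.
Sat(E[q U EG ¬a]) = {s0, s1, s2, s4}
|Sat(E[q U EG ¬a])| = |{s0, s1, s2, s4}| = 4.

4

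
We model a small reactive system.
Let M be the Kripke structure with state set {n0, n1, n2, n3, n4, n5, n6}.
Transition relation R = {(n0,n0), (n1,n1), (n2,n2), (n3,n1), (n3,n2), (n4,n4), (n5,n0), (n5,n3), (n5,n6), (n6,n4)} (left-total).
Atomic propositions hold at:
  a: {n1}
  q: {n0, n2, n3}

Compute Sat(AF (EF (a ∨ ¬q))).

{n1, n3, n4, n5, n6}

Sat(¬q) = {n1, n4, n5, n6}
Sat(a ∨ ¬q) = {n1, n4, n5, n6}
EF (a ∨ ¬q): least fixpoint, start Z0 = {n1, n4, n5, n6}, add states with some successor in Z. Z1 = {n1, n3, n4, n5, n6}; fixed.
Sat(EF (a ∨ ¬q)) = {n1, n3, n4, n5, n6}
AF (EF (a ∨ ¬q)): least fixpoint, start Z0 = {n1, n3, n4, n5, n6}, add states with every successor in Z. Already a fixed point.
Sat(AF (EF (a ∨ ¬q))) = {n1, n3, n4, n5, n6}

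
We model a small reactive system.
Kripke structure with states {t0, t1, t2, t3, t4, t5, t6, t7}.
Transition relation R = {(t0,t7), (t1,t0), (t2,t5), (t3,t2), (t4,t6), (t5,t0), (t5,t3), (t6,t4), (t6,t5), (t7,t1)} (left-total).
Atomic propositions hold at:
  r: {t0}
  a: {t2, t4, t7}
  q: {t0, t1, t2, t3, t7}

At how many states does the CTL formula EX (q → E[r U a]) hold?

7

E[r U a]: least fixpoint, start Z0 = Sat(a) = {t2, t4, t7}, add states in Sat(r) with some successor in Z. Z1 = {t0, t2, t4, t7}; fixed.
Sat(E[r U a]) = {t0, t2, t4, t7}
Sat(q → E[r U a]) = {t0, t2, t4, t5, t6, t7}
Sat(EX (q → E[r U a])) = {s : some successor in {t0, t2, t4, t5, t6, t7}} = {t0, t1, t2, t3, t4, t5, t6}
|Sat(EX (q → E[r U a]))| = |{t0, t1, t2, t3, t4, t5, t6}| = 7.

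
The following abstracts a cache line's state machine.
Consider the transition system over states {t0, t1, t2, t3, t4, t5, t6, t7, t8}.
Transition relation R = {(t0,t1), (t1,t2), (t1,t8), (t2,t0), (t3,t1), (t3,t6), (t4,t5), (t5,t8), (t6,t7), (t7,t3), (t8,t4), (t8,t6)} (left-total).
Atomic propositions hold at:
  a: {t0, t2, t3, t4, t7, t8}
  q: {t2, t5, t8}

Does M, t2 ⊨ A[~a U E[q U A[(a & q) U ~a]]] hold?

No

Sat(~a) = {t1, t5, t6}
Sat(a & q) = {t2, t8}
A[(a & q) U ~a]: least fixpoint, start Z0 = Sat(~a) = {t1, t5, t6}, add states in Sat(a & q) with every successor in Z. Already a fixed point.
Sat(A[(a & q) U ~a]) = {t1, t5, t6}
E[q U A[(a & q) U ~a]]: least fixpoint, start Z0 = Sat(A[(a & q) U ~a]) = {t1, t5, t6}, add states in Sat(q) with some successor in Z. Z1 = {t1, t5, t6, t8}; fixed.
Sat(E[q U A[(a & q) U ~a]]) = {t1, t5, t6, t8}
A[~a U E[q U A[(a & q) U ~a]]]: least fixpoint, start Z0 = Sat(E[q U A[(a & q) U ~a]]) = {t1, t5, t6, t8}, add states in Sat(~a) with every successor in Z. Already a fixed point.
Sat(A[~a U E[q U A[(a & q) U ~a]]]) = {t1, t5, t6, t8}
t2 ∉ Sat(A[~a U E[q U A[(a & q) U ~a]]]) = {t1, t5, t6, t8}, so the formula does not hold at t2.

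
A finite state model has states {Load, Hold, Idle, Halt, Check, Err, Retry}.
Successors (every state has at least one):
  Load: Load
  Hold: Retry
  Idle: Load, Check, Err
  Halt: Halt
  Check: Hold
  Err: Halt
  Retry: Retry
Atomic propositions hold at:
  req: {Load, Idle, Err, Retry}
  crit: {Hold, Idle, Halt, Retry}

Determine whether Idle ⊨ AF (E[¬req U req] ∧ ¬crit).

Sat(¬req) = {Hold, Halt, Check}
E[¬req U req]: least fixpoint, start Z0 = Sat(req) = {Load, Idle, Err, Retry}, add states in Sat(¬req) with some successor in Z. Z1 = {Load, Hold, Idle, Err, Retry}; Z2 = {Load, Hold, Idle, Check, Err, Retry}; fixed.
Sat(E[¬req U req]) = {Load, Hold, Idle, Check, Err, Retry}
Sat(¬crit) = {Load, Check, Err}
Sat(E[¬req U req] ∧ ¬crit) = {Load, Check, Err}
AF (E[¬req U req] ∧ ¬crit): least fixpoint, start Z0 = {Load, Check, Err}, add states with every successor in Z. Z1 = {Load, Idle, Check, Err}; fixed.
Sat(AF (E[¬req U req] ∧ ¬crit)) = {Load, Idle, Check, Err}
Idle ∈ Sat(AF (E[¬req U req] ∧ ¬crit)) = {Load, Idle, Check, Err}, so the formula holds at Idle.

Yes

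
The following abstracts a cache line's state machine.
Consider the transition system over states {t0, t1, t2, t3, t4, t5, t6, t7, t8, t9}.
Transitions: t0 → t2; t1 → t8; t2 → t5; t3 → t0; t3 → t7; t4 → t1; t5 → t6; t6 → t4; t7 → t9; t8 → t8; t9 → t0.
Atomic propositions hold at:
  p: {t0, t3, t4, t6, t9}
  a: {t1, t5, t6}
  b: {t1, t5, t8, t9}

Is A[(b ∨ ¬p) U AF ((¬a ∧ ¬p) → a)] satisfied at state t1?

Yes

Sat(¬p) = {t1, t2, t5, t7, t8}
Sat(b ∨ ¬p) = {t1, t2, t5, t7, t8, t9}
Sat(¬a) = {t0, t2, t3, t4, t7, t8, t9}
Sat(¬a ∧ ¬p) = {t2, t7, t8}
Sat((¬a ∧ ¬p) → a) = {t0, t1, t3, t4, t5, t6, t9}
AF ((¬a ∧ ¬p) → a): least fixpoint, start Z0 = {t0, t1, t3, t4, t5, t6, t9}, add states with every successor in Z. Z1 = {t0, t1, t2, t3, t4, t5, t6, t7, t9}; fixed.
Sat(AF ((¬a ∧ ¬p) → a)) = {t0, t1, t2, t3, t4, t5, t6, t7, t9}
A[(b ∨ ¬p) U AF ((¬a ∧ ¬p) → a)]: least fixpoint, start Z0 = Sat(AF ((¬a ∧ ¬p) → a)) = {t0, t1, t2, t3, t4, t5, t6, t7, t9}, add states in Sat(b ∨ ¬p) with every successor in Z. Already a fixed point.
Sat(A[(b ∨ ¬p) U AF ((¬a ∧ ¬p) → a)]) = {t0, t1, t2, t3, t4, t5, t6, t7, t9}
t1 ∈ Sat(A[(b ∨ ¬p) U AF ((¬a ∧ ¬p) → a)]) = {t0, t1, t2, t3, t4, t5, t6, t7, t9}, so the formula holds at t1.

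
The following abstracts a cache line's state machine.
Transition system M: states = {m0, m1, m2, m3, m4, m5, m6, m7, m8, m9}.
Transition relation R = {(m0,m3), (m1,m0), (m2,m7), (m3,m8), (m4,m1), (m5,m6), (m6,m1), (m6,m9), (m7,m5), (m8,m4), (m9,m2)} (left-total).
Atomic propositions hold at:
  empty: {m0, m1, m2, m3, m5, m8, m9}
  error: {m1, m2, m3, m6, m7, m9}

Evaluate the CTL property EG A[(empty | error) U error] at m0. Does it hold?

No

Sat(empty | error) = {m0, m1, m2, m3, m5, m6, m7, m8, m9}
A[(empty | error) U error]: least fixpoint, start Z0 = Sat(error) = {m1, m2, m3, m6, m7, m9}, add states in Sat(empty | error) with every successor in Z. Z1 = {m0, m1, m2, m3, m5, m6, m7, m9}; fixed.
Sat(A[(empty | error) U error]) = {m0, m1, m2, m3, m5, m6, m7, m9}
EG A[(empty | error) U error]: greatest fixpoint, start Z0 = {m0, m1, m2, m3, m5, m6, m7, m9}, keep only states in Sat with some successor in Z. Z1 = {m0, m1, m2, m5, m6, m7, m9}; Z2 = {m1, m2, m5, m6, m7, m9}; Z3 = {m2, m5, m6, m7, m9}; fixed.
Sat(EG A[(empty | error) U error]) = {m2, m5, m6, m7, m9}
m0 ∉ Sat(EG A[(empty | error) U error]) = {m2, m5, m6, m7, m9}, so the formula does not hold at m0.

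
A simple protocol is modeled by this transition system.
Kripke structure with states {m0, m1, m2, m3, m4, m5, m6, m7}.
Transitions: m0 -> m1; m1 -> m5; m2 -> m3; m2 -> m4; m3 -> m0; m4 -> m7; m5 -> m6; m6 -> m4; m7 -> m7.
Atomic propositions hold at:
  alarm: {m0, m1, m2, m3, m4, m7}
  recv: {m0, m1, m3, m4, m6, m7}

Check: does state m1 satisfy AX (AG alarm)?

AG alarm: greatest fixpoint, start Z0 = {m0, m1, m2, m3, m4, m7}, keep only states in Sat with every successor in Z. Z1 = {m0, m2, m3, m4, m7}; Z2 = {m2, m3, m4, m7}; Z3 = {m2, m4, m7}; Z4 = {m4, m7}; fixed.
Sat(AG alarm) = {m4, m7}
Sat(AX (AG alarm)) = {s : every successor in {m4, m7}} = {m4, m6, m7}
m1 ∉ Sat(AX (AG alarm)) = {m4, m6, m7}, so the formula does not hold at m1.

No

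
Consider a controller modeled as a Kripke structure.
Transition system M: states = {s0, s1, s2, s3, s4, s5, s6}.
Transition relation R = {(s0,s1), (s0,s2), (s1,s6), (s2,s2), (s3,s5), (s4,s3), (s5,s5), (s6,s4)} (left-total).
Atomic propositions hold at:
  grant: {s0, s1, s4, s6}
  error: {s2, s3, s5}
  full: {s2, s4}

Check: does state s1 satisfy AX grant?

Sat(AX grant) = {s : every successor in {s0, s1, s4, s6}} = {s1, s6}
s1 ∈ Sat(AX grant) = {s1, s6}, so the formula holds at s1.

Yes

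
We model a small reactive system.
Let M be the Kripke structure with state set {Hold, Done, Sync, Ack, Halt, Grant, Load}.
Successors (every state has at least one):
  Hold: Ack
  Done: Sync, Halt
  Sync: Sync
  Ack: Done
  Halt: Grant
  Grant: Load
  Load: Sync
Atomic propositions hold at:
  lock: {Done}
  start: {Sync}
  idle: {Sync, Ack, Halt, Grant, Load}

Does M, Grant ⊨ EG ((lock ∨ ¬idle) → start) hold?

Sat(¬idle) = {Hold, Done}
Sat(lock ∨ ¬idle) = {Hold, Done}
Sat((lock ∨ ¬idle) → start) = {Sync, Ack, Halt, Grant, Load}
EG ((lock ∨ ¬idle) → start): greatest fixpoint, start Z0 = {Sync, Ack, Halt, Grant, Load}, keep only states in Sat with some successor in Z. Z1 = {Sync, Halt, Grant, Load}; fixed.
Sat(EG ((lock ∨ ¬idle) → start)) = {Sync, Halt, Grant, Load}
Grant ∈ Sat(EG ((lock ∨ ¬idle) → start)) = {Sync, Halt, Grant, Load}, so the formula holds at Grant.

Yes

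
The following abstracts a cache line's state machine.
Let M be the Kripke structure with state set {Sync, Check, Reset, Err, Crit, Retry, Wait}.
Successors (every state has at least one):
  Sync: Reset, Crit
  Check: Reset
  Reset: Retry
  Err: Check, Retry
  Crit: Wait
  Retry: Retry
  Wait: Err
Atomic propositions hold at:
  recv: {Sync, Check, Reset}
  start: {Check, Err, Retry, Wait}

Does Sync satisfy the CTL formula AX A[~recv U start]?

No

Sat(~recv) = {Err, Crit, Retry, Wait}
A[~recv U start]: least fixpoint, start Z0 = Sat(start) = {Check, Err, Retry, Wait}, add states in Sat(~recv) with every successor in Z. Z1 = {Check, Err, Crit, Retry, Wait}; fixed.
Sat(A[~recv U start]) = {Check, Err, Crit, Retry, Wait}
Sat(AX A[~recv U start]) = {s : every successor in {Check, Err, Crit, Retry, Wait}} = {Reset, Err, Crit, Retry, Wait}
Sync ∉ Sat(AX A[~recv U start]) = {Reset, Err, Crit, Retry, Wait}, so the formula does not hold at Sync.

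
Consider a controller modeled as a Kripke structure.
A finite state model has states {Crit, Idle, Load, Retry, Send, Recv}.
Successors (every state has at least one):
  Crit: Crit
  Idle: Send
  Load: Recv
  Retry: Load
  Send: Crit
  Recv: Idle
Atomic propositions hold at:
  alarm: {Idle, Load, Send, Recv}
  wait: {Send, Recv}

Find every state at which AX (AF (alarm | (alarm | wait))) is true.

{Idle, Load, Retry, Recv}

Sat(alarm | wait) = {Idle, Load, Send, Recv}
Sat(alarm | (alarm | wait)) = {Idle, Load, Send, Recv}
AF (alarm | (alarm | wait)): least fixpoint, start Z0 = {Idle, Load, Send, Recv}, add states with every successor in Z. Z1 = {Idle, Load, Retry, Send, Recv}; fixed.
Sat(AF (alarm | (alarm | wait))) = {Idle, Load, Retry, Send, Recv}
Sat(AX (AF (alarm | (alarm | wait)))) = {s : every successor in {Idle, Load, Retry, Send, Recv}} = {Idle, Load, Retry, Recv}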